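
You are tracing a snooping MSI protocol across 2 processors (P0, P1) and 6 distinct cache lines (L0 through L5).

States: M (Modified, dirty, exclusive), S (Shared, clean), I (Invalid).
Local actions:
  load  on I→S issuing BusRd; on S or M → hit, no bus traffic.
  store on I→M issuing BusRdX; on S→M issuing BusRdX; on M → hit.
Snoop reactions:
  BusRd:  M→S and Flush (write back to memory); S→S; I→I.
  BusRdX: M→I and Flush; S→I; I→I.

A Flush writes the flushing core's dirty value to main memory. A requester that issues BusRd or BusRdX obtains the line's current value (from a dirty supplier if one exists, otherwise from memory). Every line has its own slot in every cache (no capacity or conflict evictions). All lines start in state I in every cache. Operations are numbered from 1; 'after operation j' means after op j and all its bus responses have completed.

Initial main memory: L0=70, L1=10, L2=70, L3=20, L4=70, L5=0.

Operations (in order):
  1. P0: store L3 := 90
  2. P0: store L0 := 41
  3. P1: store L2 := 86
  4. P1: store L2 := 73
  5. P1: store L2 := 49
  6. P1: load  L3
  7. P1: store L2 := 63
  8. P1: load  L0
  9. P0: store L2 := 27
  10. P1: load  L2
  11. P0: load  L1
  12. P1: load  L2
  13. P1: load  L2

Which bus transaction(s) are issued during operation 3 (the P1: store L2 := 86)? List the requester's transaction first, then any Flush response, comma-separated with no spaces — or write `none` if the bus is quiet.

step 1: P0: store L3 := 90  ⟶  MI  (L3)  txn=BusRdX  M[L3]=20
step 2: P0: store L0 := 41  ⟶  MI  (L0)  txn=BusRdX  M[L0]=70
step 3: P1: store L2 := 86  ⟶  IM  (L2)  txn=BusRdX  M[L2]=70
step 4: P1: store L2 := 73  ⟶  IM  (L2)  txn=∅  M[L2]=70
step 5: P1: store L2 := 49  ⟶  IM  (L2)  txn=∅  M[L2]=70
step 6: P1: load  L3  ⟶  SS  (L3)  txn=BusRd+Flush  M[L3]=90
step 7: P1: store L2 := 63  ⟶  IM  (L2)  txn=∅  M[L2]=70
step 8: P1: load  L0  ⟶  SS  (L0)  txn=BusRd+Flush  M[L0]=41
step 9: P0: store L2 := 27  ⟶  MI  (L2)  txn=BusRdX+Flush  M[L2]=63
step 10: P1: load  L2  ⟶  SS  (L2)  txn=BusRd+Flush  M[L2]=27
step 11: P0: load  L1  ⟶  SI  (L1)  txn=BusRd  M[L1]=10
step 12: P1: load  L2  ⟶  SS  (L2)  txn=∅  M[L2]=27
step 13: P1: load  L2  ⟶  SS  (L2)  txn=∅  M[L2]=27

bus = BusRdX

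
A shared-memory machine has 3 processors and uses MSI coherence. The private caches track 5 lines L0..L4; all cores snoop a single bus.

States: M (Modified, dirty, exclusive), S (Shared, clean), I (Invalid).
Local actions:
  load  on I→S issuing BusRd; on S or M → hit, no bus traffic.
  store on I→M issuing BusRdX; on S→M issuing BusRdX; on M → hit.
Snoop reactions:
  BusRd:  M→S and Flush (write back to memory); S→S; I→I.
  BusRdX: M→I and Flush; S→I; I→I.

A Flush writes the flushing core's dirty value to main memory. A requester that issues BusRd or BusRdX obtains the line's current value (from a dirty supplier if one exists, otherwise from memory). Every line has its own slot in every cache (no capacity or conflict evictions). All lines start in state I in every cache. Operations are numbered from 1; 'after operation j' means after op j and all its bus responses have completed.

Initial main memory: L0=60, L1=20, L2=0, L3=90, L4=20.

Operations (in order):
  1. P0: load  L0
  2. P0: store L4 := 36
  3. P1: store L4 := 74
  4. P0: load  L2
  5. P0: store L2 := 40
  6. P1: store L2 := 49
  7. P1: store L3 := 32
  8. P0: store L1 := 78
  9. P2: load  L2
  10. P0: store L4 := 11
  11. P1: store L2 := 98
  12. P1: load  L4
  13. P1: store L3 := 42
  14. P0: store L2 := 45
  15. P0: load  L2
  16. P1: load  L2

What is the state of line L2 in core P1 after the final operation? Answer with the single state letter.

step 1: P0: load  L0  ⟶  SII  (L0)  txn=BusRd  M[L0]=60
step 2: P0: store L4 := 36  ⟶  MII  (L4)  txn=BusRdX  M[L4]=20
step 3: P1: store L4 := 74  ⟶  IMI  (L4)  txn=BusRdX+Flush  M[L4]=36
step 4: P0: load  L2  ⟶  SII  (L2)  txn=BusRd  M[L2]=0
step 5: P0: store L2 := 40  ⟶  MII  (L2)  txn=BusRdX  M[L2]=0
step 6: P1: store L2 := 49  ⟶  IMI  (L2)  txn=BusRdX+Flush  M[L2]=40
step 7: P1: store L3 := 32  ⟶  IMI  (L3)  txn=BusRdX  M[L3]=90
step 8: P0: store L1 := 78  ⟶  MII  (L1)  txn=BusRdX  M[L1]=20
step 9: P2: load  L2  ⟶  ISS  (L2)  txn=BusRd+Flush  M[L2]=49
step 10: P0: store L4 := 11  ⟶  MII  (L4)  txn=BusRdX+Flush  M[L4]=74
step 11: P1: store L2 := 98  ⟶  IMI  (L2)  txn=BusRdX  M[L2]=49
step 12: P1: load  L4  ⟶  SSI  (L4)  txn=BusRd+Flush  M[L4]=11
step 13: P1: store L3 := 42  ⟶  IMI  (L3)  txn=∅  M[L3]=90
step 14: P0: store L2 := 45  ⟶  MII  (L2)  txn=BusRdX+Flush  M[L2]=98
step 15: P0: load  L2  ⟶  MII  (L2)  txn=∅  M[L2]=98
step 16: P1: load  L2  ⟶  SSI  (L2)  txn=BusRd+Flush  M[L2]=45

state = S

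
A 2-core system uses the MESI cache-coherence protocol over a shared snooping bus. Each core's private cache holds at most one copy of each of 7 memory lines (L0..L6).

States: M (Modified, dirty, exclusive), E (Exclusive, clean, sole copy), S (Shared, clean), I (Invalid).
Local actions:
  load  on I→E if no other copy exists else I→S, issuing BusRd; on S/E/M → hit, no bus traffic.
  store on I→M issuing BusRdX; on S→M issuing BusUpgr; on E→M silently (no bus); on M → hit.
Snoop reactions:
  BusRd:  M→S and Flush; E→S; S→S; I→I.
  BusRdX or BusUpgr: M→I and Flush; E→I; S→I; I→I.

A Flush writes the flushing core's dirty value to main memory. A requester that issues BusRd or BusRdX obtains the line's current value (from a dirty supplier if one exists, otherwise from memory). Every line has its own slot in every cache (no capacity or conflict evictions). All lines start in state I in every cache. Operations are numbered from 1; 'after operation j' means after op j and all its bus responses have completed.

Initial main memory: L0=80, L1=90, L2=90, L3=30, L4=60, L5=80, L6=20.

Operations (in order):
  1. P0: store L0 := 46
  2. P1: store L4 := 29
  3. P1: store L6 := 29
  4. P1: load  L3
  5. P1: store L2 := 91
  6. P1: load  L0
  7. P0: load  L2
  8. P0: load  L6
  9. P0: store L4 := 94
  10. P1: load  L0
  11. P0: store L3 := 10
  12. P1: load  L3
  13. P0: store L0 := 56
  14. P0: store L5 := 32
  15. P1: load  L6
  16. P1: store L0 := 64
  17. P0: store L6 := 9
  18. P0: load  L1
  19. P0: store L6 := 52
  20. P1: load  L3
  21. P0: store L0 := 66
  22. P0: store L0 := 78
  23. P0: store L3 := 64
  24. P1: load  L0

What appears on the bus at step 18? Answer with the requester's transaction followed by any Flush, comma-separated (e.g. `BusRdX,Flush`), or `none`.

bus = BusRd

1. P0: store L0 := 46  bus=[BusRdX]  L0: P0=M P1=I  mem[L0]=80
2. P1: store L4 := 29  bus=[BusRdX]  L4: P0=I P1=M  mem[L4]=60
3. P1: store L6 := 29  bus=[BusRdX]  L6: P0=I P1=M  mem[L6]=20
4. P1: load  L3  bus=[BusRd]  L3: P0=I P1=E  mem[L3]=30
5. P1: store L2 := 91  bus=[BusRdX]  L2: P0=I P1=M  mem[L2]=90
6. P1: load  L0  bus=[BusRd,Flush]  L0: P0=S P1=S  mem[L0]=46
7. P0: load  L2  bus=[BusRd,Flush]  L2: P0=S P1=S  mem[L2]=91
8. P0: load  L6  bus=[BusRd,Flush]  L6: P0=S P1=S  mem[L6]=29
9. P0: store L4 := 94  bus=[BusRdX,Flush]  L4: P0=M P1=I  mem[L4]=29
10. P1: load  L0  bus=[-]  L0: P0=S P1=S  mem[L0]=46
11. P0: store L3 := 10  bus=[BusRdX]  L3: P0=M P1=I  mem[L3]=30
12. P1: load  L3  bus=[BusRd,Flush]  L3: P0=S P1=S  mem[L3]=10
13. P0: store L0 := 56  bus=[BusUpgr]  L0: P0=M P1=I  mem[L0]=46
14. P0: store L5 := 32  bus=[BusRdX]  L5: P0=M P1=I  mem[L5]=80
15. P1: load  L6  bus=[-]  L6: P0=S P1=S  mem[L6]=29
16. P1: store L0 := 64  bus=[BusRdX,Flush]  L0: P0=I P1=M  mem[L0]=56
17. P0: store L6 := 9  bus=[BusUpgr]  L6: P0=M P1=I  mem[L6]=29
18. P0: load  L1  bus=[BusRd]  L1: P0=E P1=I  mem[L1]=90
19. P0: store L6 := 52  bus=[-]  L6: P0=M P1=I  mem[L6]=29
20. P1: load  L3  bus=[-]  L3: P0=S P1=S  mem[L3]=10
21. P0: store L0 := 66  bus=[BusRdX,Flush]  L0: P0=M P1=I  mem[L0]=64
22. P0: store L0 := 78  bus=[-]  L0: P0=M P1=I  mem[L0]=64
23. P0: store L3 := 64  bus=[BusUpgr]  L3: P0=M P1=I  mem[L3]=10
24. P1: load  L0  bus=[BusRd,Flush]  L0: P0=S P1=S  mem[L0]=78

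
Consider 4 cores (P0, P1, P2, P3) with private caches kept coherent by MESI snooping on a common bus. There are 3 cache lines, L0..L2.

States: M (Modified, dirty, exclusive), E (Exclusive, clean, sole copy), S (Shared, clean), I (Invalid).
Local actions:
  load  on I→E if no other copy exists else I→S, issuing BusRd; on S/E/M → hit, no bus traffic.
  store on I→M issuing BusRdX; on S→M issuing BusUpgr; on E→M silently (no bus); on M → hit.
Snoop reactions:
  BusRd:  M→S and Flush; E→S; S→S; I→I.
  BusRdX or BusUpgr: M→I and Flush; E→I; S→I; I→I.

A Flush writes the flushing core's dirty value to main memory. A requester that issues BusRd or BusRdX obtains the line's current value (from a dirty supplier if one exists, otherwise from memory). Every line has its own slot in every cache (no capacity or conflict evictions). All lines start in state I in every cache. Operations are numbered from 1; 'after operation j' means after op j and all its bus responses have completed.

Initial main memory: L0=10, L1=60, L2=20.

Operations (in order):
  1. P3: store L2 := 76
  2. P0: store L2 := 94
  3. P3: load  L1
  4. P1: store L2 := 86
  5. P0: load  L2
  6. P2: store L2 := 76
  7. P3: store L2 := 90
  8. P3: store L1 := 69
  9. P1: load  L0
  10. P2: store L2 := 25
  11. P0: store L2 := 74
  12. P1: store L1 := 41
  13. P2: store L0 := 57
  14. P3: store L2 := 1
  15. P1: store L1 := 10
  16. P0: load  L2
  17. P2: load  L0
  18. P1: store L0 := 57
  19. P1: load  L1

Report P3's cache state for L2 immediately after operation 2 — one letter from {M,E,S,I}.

[1] P3: store L2 := 76 | P0:I, P1:I, P2:I, P3:M(76) | bus: BusRdX
[2] P0: store L2 := 94 | P0:M(94), P1:I, P2:I, P3:I | bus: BusRdX,Flush
[3] P3: load  L1 | P0:I, P1:I, P2:I, P3:E(60) | bus: BusRd
[4] P1: store L2 := 86 | P0:I, P1:M(86), P2:I, P3:I | bus: BusRdX,Flush
[5] P0: load  L2 | P0:S(86), P1:S(86), P2:I, P3:I | bus: BusRd,Flush
[6] P2: store L2 := 76 | P0:I, P1:I, P2:M(76), P3:I | bus: BusRdX
[7] P3: store L2 := 90 | P0:I, P1:I, P2:I, P3:M(90) | bus: BusRdX,Flush
[8] P3: store L1 := 69 | P0:I, P1:I, P2:I, P3:M(69) | bus: none
[9] P1: load  L0 | P0:I, P1:E(10), P2:I, P3:I | bus: BusRd
[10] P2: store L2 := 25 | P0:I, P1:I, P2:M(25), P3:I | bus: BusRdX,Flush
[11] P0: store L2 := 74 | P0:M(74), P1:I, P2:I, P3:I | bus: BusRdX,Flush
[12] P1: store L1 := 41 | P0:I, P1:M(41), P2:I, P3:I | bus: BusRdX,Flush
[13] P2: store L0 := 57 | P0:I, P1:I, P2:M(57), P3:I | bus: BusRdX
[14] P3: store L2 := 1 | P0:I, P1:I, P2:I, P3:M(1) | bus: BusRdX,Flush
[15] P1: store L1 := 10 | P0:I, P1:M(10), P2:I, P3:I | bus: none
[16] P0: load  L2 | P0:S(1), P1:I, P2:I, P3:S(1) | bus: BusRd,Flush
[17] P2: load  L0 | P0:I, P1:I, P2:M(57), P3:I | bus: none
[18] P1: store L0 := 57 | P0:I, P1:M(57), P2:I, P3:I | bus: BusRdX,Flush
[19] P1: load  L1 | P0:I, P1:M(10), P2:I, P3:I | bus: none

state = I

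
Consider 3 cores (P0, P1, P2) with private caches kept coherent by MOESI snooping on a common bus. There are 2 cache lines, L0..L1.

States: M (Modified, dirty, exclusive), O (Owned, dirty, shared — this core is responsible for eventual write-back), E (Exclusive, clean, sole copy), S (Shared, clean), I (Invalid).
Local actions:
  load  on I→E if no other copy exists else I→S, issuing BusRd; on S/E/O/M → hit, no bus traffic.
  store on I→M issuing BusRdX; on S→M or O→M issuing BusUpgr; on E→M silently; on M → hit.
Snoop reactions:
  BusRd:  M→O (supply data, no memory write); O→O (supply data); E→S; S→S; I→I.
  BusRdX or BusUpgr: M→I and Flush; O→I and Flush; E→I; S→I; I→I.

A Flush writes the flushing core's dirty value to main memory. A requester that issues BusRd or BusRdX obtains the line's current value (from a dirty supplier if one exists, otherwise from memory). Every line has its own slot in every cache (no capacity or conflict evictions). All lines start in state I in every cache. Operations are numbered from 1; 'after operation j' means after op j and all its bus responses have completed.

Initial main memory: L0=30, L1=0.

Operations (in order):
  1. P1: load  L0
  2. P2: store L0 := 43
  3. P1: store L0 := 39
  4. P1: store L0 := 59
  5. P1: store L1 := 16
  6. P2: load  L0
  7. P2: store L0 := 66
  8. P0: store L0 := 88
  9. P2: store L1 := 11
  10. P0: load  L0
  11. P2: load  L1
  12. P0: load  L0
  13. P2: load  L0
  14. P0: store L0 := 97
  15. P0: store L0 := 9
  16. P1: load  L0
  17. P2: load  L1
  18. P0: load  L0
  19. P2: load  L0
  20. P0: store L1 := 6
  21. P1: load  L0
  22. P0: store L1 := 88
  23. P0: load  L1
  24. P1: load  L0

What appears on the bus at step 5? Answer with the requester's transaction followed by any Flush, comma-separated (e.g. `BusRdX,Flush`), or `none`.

[1] P1: load  L0 | P0:I, P1:E(30), P2:I | bus: BusRd
[2] P2: store L0 := 43 | P0:I, P1:I, P2:M(43) | bus: BusRdX
[3] P1: store L0 := 39 | P0:I, P1:M(39), P2:I | bus: BusRdX,Flush
[4] P1: store L0 := 59 | P0:I, P1:M(59), P2:I | bus: none
[5] P1: store L1 := 16 | P0:I, P1:M(16), P2:I | bus: BusRdX
[6] P2: load  L0 | P0:I, P1:O(59), P2:S(59) | bus: BusRd
[7] P2: store L0 := 66 | P0:I, P1:I, P2:M(66) | bus: BusUpgr,Flush
[8] P0: store L0 := 88 | P0:M(88), P1:I, P2:I | bus: BusRdX,Flush
[9] P2: store L1 := 11 | P0:I, P1:I, P2:M(11) | bus: BusRdX,Flush
[10] P0: load  L0 | P0:M(88), P1:I, P2:I | bus: none
[11] P2: load  L1 | P0:I, P1:I, P2:M(11) | bus: none
[12] P0: load  L0 | P0:M(88), P1:I, P2:I | bus: none
[13] P2: load  L0 | P0:O(88), P1:I, P2:S(88) | bus: BusRd
[14] P0: store L0 := 97 | P0:M(97), P1:I, P2:I | bus: BusUpgr
[15] P0: store L0 := 9 | P0:M(9), P1:I, P2:I | bus: none
[16] P1: load  L0 | P0:O(9), P1:S(9), P2:I | bus: BusRd
[17] P2: load  L1 | P0:I, P1:I, P2:M(11) | bus: none
[18] P0: load  L0 | P0:O(9), P1:S(9), P2:I | bus: none
[19] P2: load  L0 | P0:O(9), P1:S(9), P2:S(9) | bus: BusRd
[20] P0: store L1 := 6 | P0:M(6), P1:I, P2:I | bus: BusRdX,Flush
[21] P1: load  L0 | P0:O(9), P1:S(9), P2:S(9) | bus: none
[22] P0: store L1 := 88 | P0:M(88), P1:I, P2:I | bus: none
[23] P0: load  L1 | P0:M(88), P1:I, P2:I | bus: none
[24] P1: load  L0 | P0:O(9), P1:S(9), P2:S(9) | bus: none

bus = BusRdX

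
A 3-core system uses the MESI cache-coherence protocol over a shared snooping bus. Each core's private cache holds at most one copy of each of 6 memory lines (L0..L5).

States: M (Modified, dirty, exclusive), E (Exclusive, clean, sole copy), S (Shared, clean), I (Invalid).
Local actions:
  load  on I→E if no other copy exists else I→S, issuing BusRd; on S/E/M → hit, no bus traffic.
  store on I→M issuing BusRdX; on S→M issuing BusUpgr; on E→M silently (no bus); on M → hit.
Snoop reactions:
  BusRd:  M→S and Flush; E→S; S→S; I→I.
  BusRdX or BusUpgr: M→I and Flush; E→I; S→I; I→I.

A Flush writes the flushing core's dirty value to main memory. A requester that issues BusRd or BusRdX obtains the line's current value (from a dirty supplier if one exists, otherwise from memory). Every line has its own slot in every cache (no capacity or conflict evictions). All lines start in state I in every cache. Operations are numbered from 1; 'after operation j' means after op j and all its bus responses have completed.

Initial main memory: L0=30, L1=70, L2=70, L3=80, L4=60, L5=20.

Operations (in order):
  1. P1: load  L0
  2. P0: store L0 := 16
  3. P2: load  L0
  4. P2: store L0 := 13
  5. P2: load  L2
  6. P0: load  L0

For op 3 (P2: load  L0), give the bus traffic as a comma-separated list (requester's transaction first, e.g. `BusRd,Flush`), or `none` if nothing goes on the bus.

[1] P1: load  L0 | P0:I, P1:E(30), P2:I | bus: BusRd
[2] P0: store L0 := 16 | P0:M(16), P1:I, P2:I | bus: BusRdX
[3] P2: load  L0 | P0:S(16), P1:I, P2:S(16) | bus: BusRd,Flush
[4] P2: store L0 := 13 | P0:I, P1:I, P2:M(13) | bus: BusUpgr
[5] P2: load  L2 | P0:I, P1:I, P2:E(70) | bus: BusRd
[6] P0: load  L0 | P0:S(13), P1:I, P2:S(13) | bus: BusRd,Flush

bus = BusRd,Flush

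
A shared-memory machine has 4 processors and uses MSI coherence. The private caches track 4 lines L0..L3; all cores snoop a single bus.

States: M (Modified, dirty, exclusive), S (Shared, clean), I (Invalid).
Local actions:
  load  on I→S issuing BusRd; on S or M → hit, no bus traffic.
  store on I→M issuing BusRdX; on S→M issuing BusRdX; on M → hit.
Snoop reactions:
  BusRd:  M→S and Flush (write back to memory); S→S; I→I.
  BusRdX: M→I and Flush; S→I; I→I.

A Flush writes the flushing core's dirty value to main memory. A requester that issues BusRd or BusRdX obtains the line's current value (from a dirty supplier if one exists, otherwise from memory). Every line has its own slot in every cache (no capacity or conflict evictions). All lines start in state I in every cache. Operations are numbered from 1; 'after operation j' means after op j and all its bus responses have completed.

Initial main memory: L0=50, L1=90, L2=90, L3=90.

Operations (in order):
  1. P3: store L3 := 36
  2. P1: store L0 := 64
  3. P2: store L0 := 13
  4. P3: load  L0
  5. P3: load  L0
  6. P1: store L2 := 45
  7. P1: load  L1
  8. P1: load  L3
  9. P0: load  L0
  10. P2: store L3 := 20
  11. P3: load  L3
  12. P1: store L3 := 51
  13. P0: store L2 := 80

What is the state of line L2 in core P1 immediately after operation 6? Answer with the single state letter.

step 1: P3: store L3 := 36  ⟶  IIIM  (L3)  txn=BusRdX  M[L3]=90
step 2: P1: store L0 := 64  ⟶  IMII  (L0)  txn=BusRdX  M[L0]=50
step 3: P2: store L0 := 13  ⟶  IIMI  (L0)  txn=BusRdX+Flush  M[L0]=64
step 4: P3: load  L0  ⟶  IISS  (L0)  txn=BusRd+Flush  M[L0]=13
step 5: P3: load  L0  ⟶  IISS  (L0)  txn=∅  M[L0]=13
step 6: P1: store L2 := 45  ⟶  IMII  (L2)  txn=BusRdX  M[L2]=90
step 7: P1: load  L1  ⟶  ISII  (L1)  txn=BusRd  M[L1]=90
step 8: P1: load  L3  ⟶  ISIS  (L3)  txn=BusRd+Flush  M[L3]=36
step 9: P0: load  L0  ⟶  SISS  (L0)  txn=BusRd  M[L0]=13
step 10: P2: store L3 := 20  ⟶  IIMI  (L3)  txn=BusRdX  M[L3]=36
step 11: P3: load  L3  ⟶  IISS  (L3)  txn=BusRd+Flush  M[L3]=20
step 12: P1: store L3 := 51  ⟶  IMII  (L3)  txn=BusRdX  M[L3]=20
step 13: P0: store L2 := 80  ⟶  MIII  (L2)  txn=BusRdX+Flush  M[L2]=45

state = M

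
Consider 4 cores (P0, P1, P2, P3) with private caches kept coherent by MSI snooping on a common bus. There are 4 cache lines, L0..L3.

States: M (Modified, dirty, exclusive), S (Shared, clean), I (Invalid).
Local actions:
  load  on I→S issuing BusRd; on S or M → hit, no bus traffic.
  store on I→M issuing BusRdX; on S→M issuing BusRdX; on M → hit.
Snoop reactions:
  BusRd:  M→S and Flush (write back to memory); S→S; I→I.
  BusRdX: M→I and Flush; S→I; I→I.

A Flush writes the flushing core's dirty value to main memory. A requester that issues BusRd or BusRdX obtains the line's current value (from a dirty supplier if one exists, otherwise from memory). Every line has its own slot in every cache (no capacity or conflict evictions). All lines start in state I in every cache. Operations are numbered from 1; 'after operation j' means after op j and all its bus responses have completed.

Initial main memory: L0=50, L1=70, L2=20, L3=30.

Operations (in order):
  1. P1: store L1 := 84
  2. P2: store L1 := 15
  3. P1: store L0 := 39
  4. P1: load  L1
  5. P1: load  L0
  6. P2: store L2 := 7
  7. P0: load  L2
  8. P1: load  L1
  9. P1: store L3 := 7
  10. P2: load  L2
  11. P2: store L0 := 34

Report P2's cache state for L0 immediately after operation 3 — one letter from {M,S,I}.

state = I

[1] P1: store L1 := 84 | P0:I, P1:M(84), P2:I, P3:I | bus: BusRdX
[2] P2: store L1 := 15 | P0:I, P1:I, P2:M(15), P3:I | bus: BusRdX,Flush
[3] P1: store L0 := 39 | P0:I, P1:M(39), P2:I, P3:I | bus: BusRdX
[4] P1: load  L1 | P0:I, P1:S(15), P2:S(15), P3:I | bus: BusRd,Flush
[5] P1: load  L0 | P0:I, P1:M(39), P2:I, P3:I | bus: none
[6] P2: store L2 := 7 | P0:I, P1:I, P2:M(7), P3:I | bus: BusRdX
[7] P0: load  L2 | P0:S(7), P1:I, P2:S(7), P3:I | bus: BusRd,Flush
[8] P1: load  L1 | P0:I, P1:S(15), P2:S(15), P3:I | bus: none
[9] P1: store L3 := 7 | P0:I, P1:M(7), P2:I, P3:I | bus: BusRdX
[10] P2: load  L2 | P0:S(7), P1:I, P2:S(7), P3:I | bus: none
[11] P2: store L0 := 34 | P0:I, P1:I, P2:M(34), P3:I | bus: BusRdX,Flush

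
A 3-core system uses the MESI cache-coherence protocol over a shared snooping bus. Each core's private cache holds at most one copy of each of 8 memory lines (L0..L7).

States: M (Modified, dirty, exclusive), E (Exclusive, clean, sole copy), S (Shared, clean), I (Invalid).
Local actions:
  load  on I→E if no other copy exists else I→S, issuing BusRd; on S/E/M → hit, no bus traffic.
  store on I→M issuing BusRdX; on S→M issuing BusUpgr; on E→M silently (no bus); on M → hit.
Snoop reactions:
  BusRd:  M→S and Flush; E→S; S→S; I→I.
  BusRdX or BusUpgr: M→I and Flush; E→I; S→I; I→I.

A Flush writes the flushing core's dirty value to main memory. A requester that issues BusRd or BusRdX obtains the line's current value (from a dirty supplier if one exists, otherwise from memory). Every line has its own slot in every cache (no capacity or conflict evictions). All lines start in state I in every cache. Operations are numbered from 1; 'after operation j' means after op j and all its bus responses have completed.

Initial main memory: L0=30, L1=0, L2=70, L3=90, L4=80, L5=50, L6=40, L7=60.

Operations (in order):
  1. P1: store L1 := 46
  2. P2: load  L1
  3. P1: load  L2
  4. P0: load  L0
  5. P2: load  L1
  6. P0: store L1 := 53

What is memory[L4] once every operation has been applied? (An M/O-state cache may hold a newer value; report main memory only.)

memory[L4] = 80

[1] P1: store L1 := 46 | P0:I, P1:M(46), P2:I | bus: BusRdX
[2] P2: load  L1 | P0:I, P1:S(46), P2:S(46) | bus: BusRd,Flush
[3] P1: load  L2 | P0:I, P1:E(70), P2:I | bus: BusRd
[4] P0: load  L0 | P0:E(30), P1:I, P2:I | bus: BusRd
[5] P2: load  L1 | P0:I, P1:S(46), P2:S(46) | bus: none
[6] P0: store L1 := 53 | P0:M(53), P1:I, P2:I | bus: BusRdX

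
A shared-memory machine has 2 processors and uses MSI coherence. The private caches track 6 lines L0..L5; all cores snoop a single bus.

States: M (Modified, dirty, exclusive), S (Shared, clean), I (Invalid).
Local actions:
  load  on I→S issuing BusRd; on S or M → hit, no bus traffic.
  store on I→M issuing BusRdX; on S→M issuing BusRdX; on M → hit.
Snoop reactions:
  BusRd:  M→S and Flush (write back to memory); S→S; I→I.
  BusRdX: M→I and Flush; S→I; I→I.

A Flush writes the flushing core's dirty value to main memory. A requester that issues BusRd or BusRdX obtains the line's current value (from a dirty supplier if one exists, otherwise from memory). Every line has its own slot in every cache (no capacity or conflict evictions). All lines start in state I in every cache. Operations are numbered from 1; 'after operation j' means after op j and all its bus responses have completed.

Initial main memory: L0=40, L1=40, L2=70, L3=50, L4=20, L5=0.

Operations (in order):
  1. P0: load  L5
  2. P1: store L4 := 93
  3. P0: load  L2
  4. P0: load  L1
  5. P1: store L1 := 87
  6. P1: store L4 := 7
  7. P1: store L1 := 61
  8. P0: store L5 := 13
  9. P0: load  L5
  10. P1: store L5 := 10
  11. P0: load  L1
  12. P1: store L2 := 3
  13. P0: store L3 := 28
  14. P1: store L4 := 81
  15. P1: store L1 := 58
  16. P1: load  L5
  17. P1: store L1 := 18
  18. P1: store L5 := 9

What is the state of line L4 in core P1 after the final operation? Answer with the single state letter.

state = M

  op1 P0: load  L5 → S/I on L5; bus BusRd; mem=0
  op2 P1: store L4 := 93 → I/M on L4; bus BusRdX; mem=20
  op3 P0: load  L2 → S/I on L2; bus BusRd; mem=70
  op4 P0: load  L1 → S/I on L1; bus BusRd; mem=40
  op5 P1: store L1 := 87 → I/M on L1; bus BusRdX; mem=40
  op6 P1: store L4 := 7 → I/M on L4; bus (none); mem=20
  op7 P1: store L1 := 61 → I/M on L1; bus (none); mem=40
  op8 P0: store L5 := 13 → M/I on L5; bus BusRdX; mem=0
  op9 P0: load  L5 → M/I on L5; bus (none); mem=0
  op10 P1: store L5 := 10 → I/M on L5; bus BusRdX Flush; mem=13
  op11 P0: load  L1 → S/S on L1; bus BusRd Flush; mem=61
  op12 P1: store L2 := 3 → I/M on L2; bus BusRdX; mem=70
  op13 P0: store L3 := 28 → M/I on L3; bus BusRdX; mem=50
  op14 P1: store L4 := 81 → I/M on L4; bus (none); mem=20
  op15 P1: store L1 := 58 → I/M on L1; bus BusRdX; mem=61
  op16 P1: load  L5 → I/M on L5; bus (none); mem=13
  op17 P1: store L1 := 18 → I/M on L1; bus (none); mem=61
  op18 P1: store L5 := 9 → I/M on L5; bus (none); mem=13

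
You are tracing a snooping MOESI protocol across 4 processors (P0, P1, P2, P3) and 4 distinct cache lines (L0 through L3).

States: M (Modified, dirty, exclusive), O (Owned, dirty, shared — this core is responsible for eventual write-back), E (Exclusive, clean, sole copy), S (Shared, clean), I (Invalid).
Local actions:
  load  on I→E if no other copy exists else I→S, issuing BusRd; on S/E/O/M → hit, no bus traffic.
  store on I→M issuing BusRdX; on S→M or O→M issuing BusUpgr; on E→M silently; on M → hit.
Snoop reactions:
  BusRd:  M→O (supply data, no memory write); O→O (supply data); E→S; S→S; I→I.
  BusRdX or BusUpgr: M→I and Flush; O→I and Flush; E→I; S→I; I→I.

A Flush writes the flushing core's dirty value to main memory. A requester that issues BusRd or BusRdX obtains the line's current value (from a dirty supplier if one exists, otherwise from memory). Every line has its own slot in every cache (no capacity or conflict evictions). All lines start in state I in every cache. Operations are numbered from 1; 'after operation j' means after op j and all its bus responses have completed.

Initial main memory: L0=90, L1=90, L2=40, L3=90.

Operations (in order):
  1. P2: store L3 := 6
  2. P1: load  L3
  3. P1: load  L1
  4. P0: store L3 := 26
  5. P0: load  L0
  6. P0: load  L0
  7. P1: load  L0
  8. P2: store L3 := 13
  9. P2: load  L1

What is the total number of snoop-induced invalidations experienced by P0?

invalidations = 1

step 1: P2: store L3 := 6  ⟶  IIMI  (L3)  txn=BusRdX  M[L3]=90
step 2: P1: load  L3  ⟶  ISOI  (L3)  txn=BusRd  M[L3]=90
step 3: P1: load  L1  ⟶  IEII  (L1)  txn=BusRd  M[L1]=90
step 4: P0: store L3 := 26  ⟶  MIII  (L3)  txn=BusRdX+Flush  M[L3]=6
step 5: P0: load  L0  ⟶  EIII  (L0)  txn=BusRd  M[L0]=90
step 6: P0: load  L0  ⟶  EIII  (L0)  txn=∅  M[L0]=90
step 7: P1: load  L0  ⟶  SSII  (L0)  txn=BusRd  M[L0]=90
step 8: P2: store L3 := 13  ⟶  IIMI  (L3)  txn=BusRdX+Flush  M[L3]=26
step 9: P2: load  L1  ⟶  ISSI  (L1)  txn=BusRd  M[L1]=90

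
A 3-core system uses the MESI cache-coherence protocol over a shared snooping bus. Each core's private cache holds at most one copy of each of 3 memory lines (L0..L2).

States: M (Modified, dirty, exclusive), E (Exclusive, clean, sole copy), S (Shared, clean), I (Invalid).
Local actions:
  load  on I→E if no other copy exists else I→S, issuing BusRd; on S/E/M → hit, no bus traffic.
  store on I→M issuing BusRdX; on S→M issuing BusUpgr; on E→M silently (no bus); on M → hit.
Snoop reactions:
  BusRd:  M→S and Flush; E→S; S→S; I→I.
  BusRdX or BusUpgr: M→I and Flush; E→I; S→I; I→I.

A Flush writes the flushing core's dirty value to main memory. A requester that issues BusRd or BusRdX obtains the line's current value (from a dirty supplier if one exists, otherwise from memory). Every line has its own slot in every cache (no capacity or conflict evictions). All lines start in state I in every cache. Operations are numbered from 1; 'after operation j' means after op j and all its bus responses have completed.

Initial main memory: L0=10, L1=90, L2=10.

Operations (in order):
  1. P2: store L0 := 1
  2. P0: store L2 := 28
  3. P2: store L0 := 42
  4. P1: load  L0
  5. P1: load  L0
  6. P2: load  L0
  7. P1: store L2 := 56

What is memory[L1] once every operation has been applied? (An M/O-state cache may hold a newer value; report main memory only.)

memory[L1] = 90

1. P2: store L0 := 1  bus=[BusRdX]  L0: P0=I P1=I P2=M  mem[L0]=10
2. P0: store L2 := 28  bus=[BusRdX]  L2: P0=M P1=I P2=I  mem[L2]=10
3. P2: store L0 := 42  bus=[-]  L0: P0=I P1=I P2=M  mem[L0]=10
4. P1: load  L0  bus=[BusRd,Flush]  L0: P0=I P1=S P2=S  mem[L0]=42
5. P1: load  L0  bus=[-]  L0: P0=I P1=S P2=S  mem[L0]=42
6. P2: load  L0  bus=[-]  L0: P0=I P1=S P2=S  mem[L0]=42
7. P1: store L2 := 56  bus=[BusRdX,Flush]  L2: P0=I P1=M P2=I  mem[L2]=28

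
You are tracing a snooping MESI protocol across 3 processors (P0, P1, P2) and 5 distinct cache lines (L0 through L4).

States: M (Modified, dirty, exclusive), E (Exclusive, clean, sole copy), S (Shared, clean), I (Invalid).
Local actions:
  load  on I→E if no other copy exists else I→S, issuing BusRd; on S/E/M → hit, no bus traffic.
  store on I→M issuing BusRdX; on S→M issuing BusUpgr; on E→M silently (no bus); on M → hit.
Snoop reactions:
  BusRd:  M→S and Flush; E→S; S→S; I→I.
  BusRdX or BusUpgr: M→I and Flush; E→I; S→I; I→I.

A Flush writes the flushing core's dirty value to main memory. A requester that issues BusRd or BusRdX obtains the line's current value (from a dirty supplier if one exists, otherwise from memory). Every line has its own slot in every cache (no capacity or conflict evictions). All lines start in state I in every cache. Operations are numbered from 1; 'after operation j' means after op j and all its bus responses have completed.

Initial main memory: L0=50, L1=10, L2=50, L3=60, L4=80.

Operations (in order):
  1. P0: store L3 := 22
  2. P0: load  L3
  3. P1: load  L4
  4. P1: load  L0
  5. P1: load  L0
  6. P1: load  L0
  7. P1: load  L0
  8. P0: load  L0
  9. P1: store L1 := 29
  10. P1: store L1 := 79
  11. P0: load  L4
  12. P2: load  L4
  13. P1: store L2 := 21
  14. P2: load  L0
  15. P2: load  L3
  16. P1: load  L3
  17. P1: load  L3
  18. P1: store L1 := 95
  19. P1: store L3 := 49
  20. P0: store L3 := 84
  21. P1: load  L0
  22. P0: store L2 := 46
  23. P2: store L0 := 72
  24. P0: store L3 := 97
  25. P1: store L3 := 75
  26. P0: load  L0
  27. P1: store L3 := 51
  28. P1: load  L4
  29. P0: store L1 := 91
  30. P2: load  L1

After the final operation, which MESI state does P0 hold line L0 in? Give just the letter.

state = S

1. P0: store L3 := 22  bus=[BusRdX]  L3: P0=M P1=I P2=I  mem[L3]=60
2. P0: load  L3  bus=[-]  L3: P0=M P1=I P2=I  mem[L3]=60
3. P1: load  L4  bus=[BusRd]  L4: P0=I P1=E P2=I  mem[L4]=80
4. P1: load  L0  bus=[BusRd]  L0: P0=I P1=E P2=I  mem[L0]=50
5. P1: load  L0  bus=[-]  L0: P0=I P1=E P2=I  mem[L0]=50
6. P1: load  L0  bus=[-]  L0: P0=I P1=E P2=I  mem[L0]=50
7. P1: load  L0  bus=[-]  L0: P0=I P1=E P2=I  mem[L0]=50
8. P0: load  L0  bus=[BusRd]  L0: P0=S P1=S P2=I  mem[L0]=50
9. P1: store L1 := 29  bus=[BusRdX]  L1: P0=I P1=M P2=I  mem[L1]=10
10. P1: store L1 := 79  bus=[-]  L1: P0=I P1=M P2=I  mem[L1]=10
11. P0: load  L4  bus=[BusRd]  L4: P0=S P1=S P2=I  mem[L4]=80
12. P2: load  L4  bus=[BusRd]  L4: P0=S P1=S P2=S  mem[L4]=80
13. P1: store L2 := 21  bus=[BusRdX]  L2: P0=I P1=M P2=I  mem[L2]=50
14. P2: load  L0  bus=[BusRd]  L0: P0=S P1=S P2=S  mem[L0]=50
15. P2: load  L3  bus=[BusRd,Flush]  L3: P0=S P1=I P2=S  mem[L3]=22
16. P1: load  L3  bus=[BusRd]  L3: P0=S P1=S P2=S  mem[L3]=22
17. P1: load  L3  bus=[-]  L3: P0=S P1=S P2=S  mem[L3]=22
18. P1: store L1 := 95  bus=[-]  L1: P0=I P1=M P2=I  mem[L1]=10
19. P1: store L3 := 49  bus=[BusUpgr]  L3: P0=I P1=M P2=I  mem[L3]=22
20. P0: store L3 := 84  bus=[BusRdX,Flush]  L3: P0=M P1=I P2=I  mem[L3]=49
21. P1: load  L0  bus=[-]  L0: P0=S P1=S P2=S  mem[L0]=50
22. P0: store L2 := 46  bus=[BusRdX,Flush]  L2: P0=M P1=I P2=I  mem[L2]=21
23. P2: store L0 := 72  bus=[BusUpgr]  L0: P0=I P1=I P2=M  mem[L0]=50
24. P0: store L3 := 97  bus=[-]  L3: P0=M P1=I P2=I  mem[L3]=49
25. P1: store L3 := 75  bus=[BusRdX,Flush]  L3: P0=I P1=M P2=I  mem[L3]=97
26. P0: load  L0  bus=[BusRd,Flush]  L0: P0=S P1=I P2=S  mem[L0]=72
27. P1: store L3 := 51  bus=[-]  L3: P0=I P1=M P2=I  mem[L3]=97
28. P1: load  L4  bus=[-]  L4: P0=S P1=S P2=S  mem[L4]=80
29. P0: store L1 := 91  bus=[BusRdX,Flush]  L1: P0=M P1=I P2=I  mem[L1]=95
30. P2: load  L1  bus=[BusRd,Flush]  L1: P0=S P1=I P2=S  mem[L1]=91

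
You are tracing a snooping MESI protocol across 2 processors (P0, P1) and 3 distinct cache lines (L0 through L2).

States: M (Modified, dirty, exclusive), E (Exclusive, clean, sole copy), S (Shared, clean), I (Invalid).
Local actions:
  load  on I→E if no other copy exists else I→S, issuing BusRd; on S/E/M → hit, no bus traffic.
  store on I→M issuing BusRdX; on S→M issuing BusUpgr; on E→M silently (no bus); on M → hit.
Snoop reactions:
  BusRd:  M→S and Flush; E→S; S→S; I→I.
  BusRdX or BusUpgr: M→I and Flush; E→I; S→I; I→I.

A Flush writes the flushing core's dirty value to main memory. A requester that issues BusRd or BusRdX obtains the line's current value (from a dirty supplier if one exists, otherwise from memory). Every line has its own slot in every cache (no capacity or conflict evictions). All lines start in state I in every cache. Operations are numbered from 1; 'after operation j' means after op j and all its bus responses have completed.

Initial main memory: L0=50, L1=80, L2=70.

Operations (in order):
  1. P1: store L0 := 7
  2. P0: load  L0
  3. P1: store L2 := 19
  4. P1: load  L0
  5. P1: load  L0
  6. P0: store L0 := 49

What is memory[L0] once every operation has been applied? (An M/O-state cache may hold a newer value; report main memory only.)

step 1: P1: store L0 := 7  ⟶  IM  (L0)  txn=BusRdX  M[L0]=50
step 2: P0: load  L0  ⟶  SS  (L0)  txn=BusRd+Flush  M[L0]=7
step 3: P1: store L2 := 19  ⟶  IM  (L2)  txn=BusRdX  M[L2]=70
step 4: P1: load  L0  ⟶  SS  (L0)  txn=∅  M[L0]=7
step 5: P1: load  L0  ⟶  SS  (L0)  txn=∅  M[L0]=7
step 6: P0: store L0 := 49  ⟶  MI  (L0)  txn=BusUpgr  M[L0]=7

memory[L0] = 7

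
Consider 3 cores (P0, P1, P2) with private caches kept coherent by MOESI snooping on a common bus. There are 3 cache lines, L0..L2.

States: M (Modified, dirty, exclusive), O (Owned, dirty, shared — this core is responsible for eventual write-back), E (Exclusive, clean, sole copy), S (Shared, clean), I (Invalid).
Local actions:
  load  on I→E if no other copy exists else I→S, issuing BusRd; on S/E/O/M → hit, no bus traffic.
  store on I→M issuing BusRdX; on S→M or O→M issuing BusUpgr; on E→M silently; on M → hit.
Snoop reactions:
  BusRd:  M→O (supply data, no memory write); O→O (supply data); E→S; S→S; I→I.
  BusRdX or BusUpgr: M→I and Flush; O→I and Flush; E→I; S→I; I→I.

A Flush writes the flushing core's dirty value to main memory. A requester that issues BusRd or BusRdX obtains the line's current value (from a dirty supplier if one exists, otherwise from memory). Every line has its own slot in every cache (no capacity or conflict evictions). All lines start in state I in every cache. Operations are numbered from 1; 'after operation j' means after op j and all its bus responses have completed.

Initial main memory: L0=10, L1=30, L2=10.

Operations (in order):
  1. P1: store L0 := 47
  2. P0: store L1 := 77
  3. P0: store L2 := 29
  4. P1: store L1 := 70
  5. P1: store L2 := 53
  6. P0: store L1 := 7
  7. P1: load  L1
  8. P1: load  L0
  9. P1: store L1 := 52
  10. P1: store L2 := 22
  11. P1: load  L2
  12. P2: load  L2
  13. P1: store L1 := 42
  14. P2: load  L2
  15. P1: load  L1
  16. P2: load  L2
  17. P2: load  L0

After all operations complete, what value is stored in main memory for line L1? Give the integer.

  op1 P1: store L0 := 47 → I/M/I on L0; bus BusRdX; mem=10
  op2 P0: store L1 := 77 → M/I/I on L1; bus BusRdX; mem=30
  op3 P0: store L2 := 29 → M/I/I on L2; bus BusRdX; mem=10
  op4 P1: store L1 := 70 → I/M/I on L1; bus BusRdX Flush; mem=77
  op5 P1: store L2 := 53 → I/M/I on L2; bus BusRdX Flush; mem=29
  op6 P0: store L1 := 7 → M/I/I on L1; bus BusRdX Flush; mem=70
  op7 P1: load  L1 → O/S/I on L1; bus BusRd; mem=70
  op8 P1: load  L0 → I/M/I on L0; bus (none); mem=10
  op9 P1: store L1 := 52 → I/M/I on L1; bus BusUpgr Flush; mem=7
  op10 P1: store L2 := 22 → I/M/I on L2; bus (none); mem=29
  op11 P1: load  L2 → I/M/I on L2; bus (none); mem=29
  op12 P2: load  L2 → I/O/S on L2; bus BusRd; mem=29
  op13 P1: store L1 := 42 → I/M/I on L1; bus (none); mem=7
  op14 P2: load  L2 → I/O/S on L2; bus (none); mem=29
  op15 P1: load  L1 → I/M/I on L1; bus (none); mem=7
  op16 P2: load  L2 → I/O/S on L2; bus (none); mem=29
  op17 P2: load  L0 → I/O/S on L0; bus BusRd; mem=10

memory[L1] = 7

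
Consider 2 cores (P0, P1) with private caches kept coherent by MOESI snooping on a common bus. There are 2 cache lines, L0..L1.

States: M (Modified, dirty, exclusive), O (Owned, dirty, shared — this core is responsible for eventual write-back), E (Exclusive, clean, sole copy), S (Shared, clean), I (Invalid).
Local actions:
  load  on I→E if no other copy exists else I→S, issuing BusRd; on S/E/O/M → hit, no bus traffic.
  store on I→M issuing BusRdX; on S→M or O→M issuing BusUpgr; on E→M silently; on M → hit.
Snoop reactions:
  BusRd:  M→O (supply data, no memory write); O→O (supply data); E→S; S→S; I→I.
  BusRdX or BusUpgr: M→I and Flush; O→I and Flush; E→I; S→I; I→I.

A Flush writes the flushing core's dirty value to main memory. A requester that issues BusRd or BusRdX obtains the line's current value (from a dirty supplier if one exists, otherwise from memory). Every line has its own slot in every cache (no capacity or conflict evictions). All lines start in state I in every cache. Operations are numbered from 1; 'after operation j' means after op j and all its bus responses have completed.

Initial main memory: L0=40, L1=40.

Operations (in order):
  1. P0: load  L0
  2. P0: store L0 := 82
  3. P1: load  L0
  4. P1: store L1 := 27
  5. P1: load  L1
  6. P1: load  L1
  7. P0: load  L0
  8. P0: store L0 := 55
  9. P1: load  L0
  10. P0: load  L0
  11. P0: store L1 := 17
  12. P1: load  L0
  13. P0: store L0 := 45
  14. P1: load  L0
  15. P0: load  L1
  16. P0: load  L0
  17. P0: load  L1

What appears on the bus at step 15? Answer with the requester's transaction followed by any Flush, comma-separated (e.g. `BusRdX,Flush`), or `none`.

step 1: P0: load  L0  ⟶  EI  (L0)  txn=BusRd  M[L0]=40
step 2: P0: store L0 := 82  ⟶  MI  (L0)  txn=∅  M[L0]=40
step 3: P1: load  L0  ⟶  OS  (L0)  txn=BusRd  M[L0]=40
step 4: P1: store L1 := 27  ⟶  IM  (L1)  txn=BusRdX  M[L1]=40
step 5: P1: load  L1  ⟶  IM  (L1)  txn=∅  M[L1]=40
step 6: P1: load  L1  ⟶  IM  (L1)  txn=∅  M[L1]=40
step 7: P0: load  L0  ⟶  OS  (L0)  txn=∅  M[L0]=40
step 8: P0: store L0 := 55  ⟶  MI  (L0)  txn=BusUpgr  M[L0]=40
step 9: P1: load  L0  ⟶  OS  (L0)  txn=BusRd  M[L0]=40
step 10: P0: load  L0  ⟶  OS  (L0)  txn=∅  M[L0]=40
step 11: P0: store L1 := 17  ⟶  MI  (L1)  txn=BusRdX+Flush  M[L1]=27
step 12: P1: load  L0  ⟶  OS  (L0)  txn=∅  M[L0]=40
step 13: P0: store L0 := 45  ⟶  MI  (L0)  txn=BusUpgr  M[L0]=40
step 14: P1: load  L0  ⟶  OS  (L0)  txn=BusRd  M[L0]=40
step 15: P0: load  L1  ⟶  MI  (L1)  txn=∅  M[L1]=27
step 16: P0: load  L0  ⟶  OS  (L0)  txn=∅  M[L0]=40
step 17: P0: load  L1  ⟶  MI  (L1)  txn=∅  M[L1]=27

bus = none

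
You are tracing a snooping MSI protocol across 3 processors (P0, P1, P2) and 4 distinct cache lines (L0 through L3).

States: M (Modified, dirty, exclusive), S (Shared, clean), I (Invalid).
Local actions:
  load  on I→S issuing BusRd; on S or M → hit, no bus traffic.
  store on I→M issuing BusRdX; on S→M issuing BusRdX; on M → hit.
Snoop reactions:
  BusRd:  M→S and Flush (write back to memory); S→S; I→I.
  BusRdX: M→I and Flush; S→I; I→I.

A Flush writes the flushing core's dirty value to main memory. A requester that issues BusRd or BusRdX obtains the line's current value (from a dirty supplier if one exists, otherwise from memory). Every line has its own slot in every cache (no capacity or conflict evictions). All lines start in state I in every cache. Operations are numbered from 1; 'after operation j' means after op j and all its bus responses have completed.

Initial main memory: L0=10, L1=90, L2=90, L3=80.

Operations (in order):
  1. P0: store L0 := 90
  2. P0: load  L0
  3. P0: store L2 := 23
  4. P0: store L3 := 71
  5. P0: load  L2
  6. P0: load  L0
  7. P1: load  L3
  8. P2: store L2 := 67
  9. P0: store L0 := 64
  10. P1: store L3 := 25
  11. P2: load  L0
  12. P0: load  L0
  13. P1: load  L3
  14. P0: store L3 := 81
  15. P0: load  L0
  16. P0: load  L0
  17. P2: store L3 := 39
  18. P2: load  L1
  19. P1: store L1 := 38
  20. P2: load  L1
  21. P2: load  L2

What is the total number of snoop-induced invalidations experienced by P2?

invalidations = 1

1. P0: store L0 := 90  bus=[BusRdX]  L0: P0=M P1=I P2=I  mem[L0]=10
2. P0: load  L0  bus=[-]  L0: P0=M P1=I P2=I  mem[L0]=10
3. P0: store L2 := 23  bus=[BusRdX]  L2: P0=M P1=I P2=I  mem[L2]=90
4. P0: store L3 := 71  bus=[BusRdX]  L3: P0=M P1=I P2=I  mem[L3]=80
5. P0: load  L2  bus=[-]  L2: P0=M P1=I P2=I  mem[L2]=90
6. P0: load  L0  bus=[-]  L0: P0=M P1=I P2=I  mem[L0]=10
7. P1: load  L3  bus=[BusRd,Flush]  L3: P0=S P1=S P2=I  mem[L3]=71
8. P2: store L2 := 67  bus=[BusRdX,Flush]  L2: P0=I P1=I P2=M  mem[L2]=23
9. P0: store L0 := 64  bus=[-]  L0: P0=M P1=I P2=I  mem[L0]=10
10. P1: store L3 := 25  bus=[BusRdX]  L3: P0=I P1=M P2=I  mem[L3]=71
11. P2: load  L0  bus=[BusRd,Flush]  L0: P0=S P1=I P2=S  mem[L0]=64
12. P0: load  L0  bus=[-]  L0: P0=S P1=I P2=S  mem[L0]=64
13. P1: load  L3  bus=[-]  L3: P0=I P1=M P2=I  mem[L3]=71
14. P0: store L3 := 81  bus=[BusRdX,Flush]  L3: P0=M P1=I P2=I  mem[L3]=25
15. P0: load  L0  bus=[-]  L0: P0=S P1=I P2=S  mem[L0]=64
16. P0: load  L0  bus=[-]  L0: P0=S P1=I P2=S  mem[L0]=64
17. P2: store L3 := 39  bus=[BusRdX,Flush]  L3: P0=I P1=I P2=M  mem[L3]=81
18. P2: load  L1  bus=[BusRd]  L1: P0=I P1=I P2=S  mem[L1]=90
19. P1: store L1 := 38  bus=[BusRdX]  L1: P0=I P1=M P2=I  mem[L1]=90
20. P2: load  L1  bus=[BusRd,Flush]  L1: P0=I P1=S P2=S  mem[L1]=38
21. P2: load  L2  bus=[-]  L2: P0=I P1=I P2=M  mem[L2]=23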